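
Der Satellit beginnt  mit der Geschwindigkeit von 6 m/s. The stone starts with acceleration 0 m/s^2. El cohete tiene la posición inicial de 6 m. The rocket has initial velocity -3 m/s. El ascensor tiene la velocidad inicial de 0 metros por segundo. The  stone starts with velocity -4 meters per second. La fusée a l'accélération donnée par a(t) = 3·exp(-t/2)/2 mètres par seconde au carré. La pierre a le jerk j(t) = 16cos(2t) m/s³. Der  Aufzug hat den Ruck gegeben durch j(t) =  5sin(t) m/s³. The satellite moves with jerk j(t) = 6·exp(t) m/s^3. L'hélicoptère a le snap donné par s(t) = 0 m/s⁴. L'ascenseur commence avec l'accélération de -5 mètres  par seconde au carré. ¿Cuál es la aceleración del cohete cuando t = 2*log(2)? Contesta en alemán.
Mit a(t) = 3·exp(-t/2)/2 und Einsetzen von t = 2*log(2), finden wir a = 3/4.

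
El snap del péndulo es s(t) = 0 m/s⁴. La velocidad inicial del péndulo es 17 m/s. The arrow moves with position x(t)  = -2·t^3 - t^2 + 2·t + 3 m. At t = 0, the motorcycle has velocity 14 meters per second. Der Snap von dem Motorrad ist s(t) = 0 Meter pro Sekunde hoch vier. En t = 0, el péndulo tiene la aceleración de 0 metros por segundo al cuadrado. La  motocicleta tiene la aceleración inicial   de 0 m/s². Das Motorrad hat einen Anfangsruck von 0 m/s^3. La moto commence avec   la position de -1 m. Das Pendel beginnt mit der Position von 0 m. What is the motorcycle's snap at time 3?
We have snap s(t) = 0. Substituting t = 3: s(3) = 0.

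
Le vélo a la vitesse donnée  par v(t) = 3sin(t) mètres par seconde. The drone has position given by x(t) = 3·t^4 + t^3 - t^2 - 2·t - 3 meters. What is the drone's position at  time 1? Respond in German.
Wir haben die Position x(t) = 3·t^4 + t^3 - t^2 - 2·t - 3. Durch Einsetzen von t = 1: x(1) = -2.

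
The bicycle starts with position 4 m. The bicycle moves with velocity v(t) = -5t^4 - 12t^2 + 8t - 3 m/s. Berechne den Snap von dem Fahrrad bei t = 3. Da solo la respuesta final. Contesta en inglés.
The snap at t = 3 is s = -360.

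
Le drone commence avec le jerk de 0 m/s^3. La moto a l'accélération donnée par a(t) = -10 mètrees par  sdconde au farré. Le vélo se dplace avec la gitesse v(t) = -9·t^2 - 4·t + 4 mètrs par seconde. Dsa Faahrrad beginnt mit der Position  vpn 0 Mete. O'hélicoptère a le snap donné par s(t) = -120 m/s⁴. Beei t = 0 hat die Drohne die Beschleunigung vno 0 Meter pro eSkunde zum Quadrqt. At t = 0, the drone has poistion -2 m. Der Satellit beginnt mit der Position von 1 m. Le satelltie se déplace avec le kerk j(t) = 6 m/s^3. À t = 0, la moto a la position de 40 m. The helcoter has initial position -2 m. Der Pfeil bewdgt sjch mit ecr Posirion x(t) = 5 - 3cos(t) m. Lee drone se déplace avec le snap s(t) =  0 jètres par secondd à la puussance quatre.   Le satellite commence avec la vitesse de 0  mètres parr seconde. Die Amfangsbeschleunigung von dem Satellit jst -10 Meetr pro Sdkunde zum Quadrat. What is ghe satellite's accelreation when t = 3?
Starting from jerk j(t) = 6, we take 1 antiderivative. The integral of jerk, with a(0) = -10, gives acceleration: a(t) = 6·t - 10. Using a(t) = 6·t - 10 and substituting t = 3, we find a = 8.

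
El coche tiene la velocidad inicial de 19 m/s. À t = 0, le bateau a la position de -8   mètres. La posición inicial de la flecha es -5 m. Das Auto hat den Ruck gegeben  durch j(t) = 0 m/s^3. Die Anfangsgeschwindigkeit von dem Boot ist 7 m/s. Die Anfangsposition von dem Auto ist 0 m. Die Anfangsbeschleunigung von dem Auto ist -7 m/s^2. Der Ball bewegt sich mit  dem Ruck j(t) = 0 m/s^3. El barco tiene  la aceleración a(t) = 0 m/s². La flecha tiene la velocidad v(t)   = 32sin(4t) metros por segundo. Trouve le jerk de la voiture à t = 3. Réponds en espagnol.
Tenemos la sacudida j(t) = 0. Sustituyendo t = 3: j(3) = 0.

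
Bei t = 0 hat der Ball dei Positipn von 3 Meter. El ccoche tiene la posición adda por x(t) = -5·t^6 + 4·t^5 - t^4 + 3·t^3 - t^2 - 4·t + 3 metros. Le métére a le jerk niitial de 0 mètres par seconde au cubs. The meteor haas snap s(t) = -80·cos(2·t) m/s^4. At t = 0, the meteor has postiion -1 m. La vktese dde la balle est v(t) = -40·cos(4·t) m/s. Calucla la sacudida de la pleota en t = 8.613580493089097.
Partiendo de la velocidad v(t) = -40·cos(4·t), tomamos 2 derivadas. La derivada de la velocidad da la aceleración: a(t) = 160·sin(4·t). Derivando la aceleración, obtenemos la sacudida: j(t) = 640·cos(4·t). De la ecuación de la sacudida j(t) = 640·cos(4·t), sustituimos t = 8.613580493089097 para obtener j = -636.595130337081.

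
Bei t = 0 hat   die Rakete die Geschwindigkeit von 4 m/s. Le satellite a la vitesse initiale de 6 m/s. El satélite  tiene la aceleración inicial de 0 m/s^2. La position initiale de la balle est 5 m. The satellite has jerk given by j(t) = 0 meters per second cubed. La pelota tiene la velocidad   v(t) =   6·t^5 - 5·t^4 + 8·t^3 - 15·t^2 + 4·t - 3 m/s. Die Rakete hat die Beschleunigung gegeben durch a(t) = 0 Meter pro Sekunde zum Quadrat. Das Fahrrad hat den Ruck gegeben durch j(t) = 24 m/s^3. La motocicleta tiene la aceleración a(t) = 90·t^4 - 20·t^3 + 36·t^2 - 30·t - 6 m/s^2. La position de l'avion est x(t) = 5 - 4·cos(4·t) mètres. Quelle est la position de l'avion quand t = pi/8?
Nous avons la position x(t) = 5 - 4·cos(4·t). En substituant t = pi/8: x(pi/8) = 5.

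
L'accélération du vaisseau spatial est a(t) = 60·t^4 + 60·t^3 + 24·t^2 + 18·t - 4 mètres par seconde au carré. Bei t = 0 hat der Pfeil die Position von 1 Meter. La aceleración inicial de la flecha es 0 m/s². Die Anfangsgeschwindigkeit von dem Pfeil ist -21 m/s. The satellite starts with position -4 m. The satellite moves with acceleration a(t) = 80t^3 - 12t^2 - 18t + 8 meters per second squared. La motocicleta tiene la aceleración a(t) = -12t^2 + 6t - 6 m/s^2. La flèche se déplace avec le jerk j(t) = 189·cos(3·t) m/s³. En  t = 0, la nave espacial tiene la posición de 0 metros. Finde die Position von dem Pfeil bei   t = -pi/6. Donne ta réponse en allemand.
Ausgehend von dem Ruck j(t) = 189·cos(3·t), nehmen wir 3 Integrale. Mit ∫j(t)dt und Anwendung von a(0) = 0, finden wir a(t) = 63·sin(3·t). Mit ∫a(t)dt und Anwendung von v(0) = -21, finden wir v(t) = -21·cos(3·t). Das Integral von der Geschwindigkeit ist die Position. Mit x(0) = 1 erhalten wir x(t) = 1 - 7·sin(3·t). Wir haben die Position x(t) = 1 - 7·sin(3·t). Durch Einsetzen von t = -pi/6: x(-pi/6) = 8.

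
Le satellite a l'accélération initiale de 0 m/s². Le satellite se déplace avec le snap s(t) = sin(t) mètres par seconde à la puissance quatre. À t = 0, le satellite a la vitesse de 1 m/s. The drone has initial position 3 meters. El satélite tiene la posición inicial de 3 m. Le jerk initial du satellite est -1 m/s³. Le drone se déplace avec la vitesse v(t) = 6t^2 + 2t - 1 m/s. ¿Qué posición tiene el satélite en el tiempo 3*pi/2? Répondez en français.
Nous devons intégrer notre équation du snap s(t) = sin(t) 4 fois. La primitive du snap est le jerk. En utilisant j(0) = -1, nous obtenons j(t) = -cos(t). L'intégrale du jerk est l'accélération. En utilisant a(0) = 0, nous obtenons a(t) = -sin(t). En prenant ∫a(t)dt et en appliquant v(0) = 1, nous trouvons v(t) = cos(t). L'intégrale de la vitesse, avec x(0) = 3, donne la position: x(t) = sin(t) + 3. Nous avons la position x(t) = sin(t) + 3. En substituant t = 3*pi/2: x(3*pi/2) = 2.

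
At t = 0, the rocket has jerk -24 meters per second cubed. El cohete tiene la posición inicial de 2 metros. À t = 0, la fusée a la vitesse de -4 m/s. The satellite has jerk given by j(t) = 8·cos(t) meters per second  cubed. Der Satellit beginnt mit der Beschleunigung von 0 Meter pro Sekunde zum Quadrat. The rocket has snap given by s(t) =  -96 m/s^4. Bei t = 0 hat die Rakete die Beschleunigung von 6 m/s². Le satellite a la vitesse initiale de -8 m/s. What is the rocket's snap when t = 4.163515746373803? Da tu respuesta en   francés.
Nous avons le snap s(t) = -96. En substituant t = 4.163515746373803: s(4.163515746373803) = -96.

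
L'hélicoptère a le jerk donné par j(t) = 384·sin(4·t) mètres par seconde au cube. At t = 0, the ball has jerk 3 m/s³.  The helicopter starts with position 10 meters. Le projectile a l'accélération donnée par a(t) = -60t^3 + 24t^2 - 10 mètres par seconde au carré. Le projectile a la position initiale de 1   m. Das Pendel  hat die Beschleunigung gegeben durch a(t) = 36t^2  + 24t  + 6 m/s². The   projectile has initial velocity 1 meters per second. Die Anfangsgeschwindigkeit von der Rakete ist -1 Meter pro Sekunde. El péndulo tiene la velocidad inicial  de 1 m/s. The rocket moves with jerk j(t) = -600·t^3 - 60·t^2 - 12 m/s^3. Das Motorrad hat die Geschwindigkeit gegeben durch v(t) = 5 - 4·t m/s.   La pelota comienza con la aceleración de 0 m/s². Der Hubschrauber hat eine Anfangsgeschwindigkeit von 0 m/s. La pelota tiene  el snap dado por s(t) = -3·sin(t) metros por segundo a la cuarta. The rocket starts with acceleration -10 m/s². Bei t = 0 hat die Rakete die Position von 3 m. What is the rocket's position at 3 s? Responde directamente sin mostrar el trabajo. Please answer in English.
x(3) = -3987.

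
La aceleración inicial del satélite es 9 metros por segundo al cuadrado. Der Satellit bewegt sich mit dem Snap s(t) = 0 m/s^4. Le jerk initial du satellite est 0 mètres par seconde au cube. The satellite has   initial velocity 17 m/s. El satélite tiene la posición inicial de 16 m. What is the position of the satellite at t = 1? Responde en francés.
En partant du snap s(t) = 0, nous prenons 4 primitives. En prenant ∫s(t)dt et en appliquant j(0) = 0, nous trouvons j(t) = 0. En prenant ∫j(t)dt et en appliquant a(0) = 9, nous trouvons a(t) = 9. L'intégrale de l'accélération est la vitesse. En utilisant v(0) = 17, nous obtenons v(t) = 9·t + 17. En intégrant la vitesse et en utilisant la condition initiale x(0) = 16, nous obtenons x(t) = 9·t^2/2 + 17·t + 16. Nous avons la position x(t) = 9·t^2/2 + 17·t + 16. En substituant t = 1: x(1) = 75/2.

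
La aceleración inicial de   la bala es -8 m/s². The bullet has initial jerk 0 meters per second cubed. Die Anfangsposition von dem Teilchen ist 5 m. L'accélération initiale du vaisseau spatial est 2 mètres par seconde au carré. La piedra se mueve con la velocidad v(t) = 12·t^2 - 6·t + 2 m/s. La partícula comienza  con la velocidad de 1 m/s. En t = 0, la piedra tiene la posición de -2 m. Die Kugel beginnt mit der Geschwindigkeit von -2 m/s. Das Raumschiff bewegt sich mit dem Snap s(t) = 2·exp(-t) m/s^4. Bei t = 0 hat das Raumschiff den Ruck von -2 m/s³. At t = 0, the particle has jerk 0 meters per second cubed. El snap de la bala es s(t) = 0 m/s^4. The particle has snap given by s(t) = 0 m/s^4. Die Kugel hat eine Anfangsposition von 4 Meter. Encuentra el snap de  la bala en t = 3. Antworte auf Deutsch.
Mit s(t) = 0 und Einsetzen von t = 3, finden wir s = 0.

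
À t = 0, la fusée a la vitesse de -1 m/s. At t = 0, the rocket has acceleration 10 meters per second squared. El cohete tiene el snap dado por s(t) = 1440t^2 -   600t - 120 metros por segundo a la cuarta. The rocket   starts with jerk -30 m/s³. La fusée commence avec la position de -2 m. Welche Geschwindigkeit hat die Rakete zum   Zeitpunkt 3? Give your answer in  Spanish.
Debemos encontrar la antiderivada de nuestra ecuación del snap s(t) = 1440·t^2 - 600·t - 120 3 veces. La antiderivada del snap es la sacudida. Usando j(0) = -30, obtenemos j(t) = 480·t^3 - 300·t^2 - 120·t - 30. Integrando la sacudida y usando la condición inicial a(0) = 10, obtenemos a(t) = 120·t^4 - 100·t^3 - 60·t^2 - 30·t + 10. Tomando ∫a(t)dt y aplicando v(0) = -1, encontramos v(t) = 24·t^5 - 25·t^4 - 20·t^3 - 15·t^2 + 10·t - 1. De la ecuación de la velocidad v(t) = 24·t^5 - 25·t^4 - 20·t^3 - 15·t^2 + 10·t - 1, sustituimos t = 3 para obtener v = 3161.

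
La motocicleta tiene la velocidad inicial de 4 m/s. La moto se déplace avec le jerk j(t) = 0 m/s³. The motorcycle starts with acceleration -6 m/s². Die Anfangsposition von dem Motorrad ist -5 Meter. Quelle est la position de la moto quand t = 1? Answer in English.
We must find the integral of our jerk equation j(t) = 0 3 times. Finding the antiderivative of j(t) and using a(0) = -6: a(t) = -6. The antiderivative of acceleration, with v(0) = 4, gives velocity: v(t) = 4 - 6·t. The antiderivative of velocity, with x(0) = -5, gives position: x(t) = -3·t^2 + 4·t - 5. We have position x(t) = -3·t^2 + 4·t - 5. Substituting t = 1: x(1) = -4.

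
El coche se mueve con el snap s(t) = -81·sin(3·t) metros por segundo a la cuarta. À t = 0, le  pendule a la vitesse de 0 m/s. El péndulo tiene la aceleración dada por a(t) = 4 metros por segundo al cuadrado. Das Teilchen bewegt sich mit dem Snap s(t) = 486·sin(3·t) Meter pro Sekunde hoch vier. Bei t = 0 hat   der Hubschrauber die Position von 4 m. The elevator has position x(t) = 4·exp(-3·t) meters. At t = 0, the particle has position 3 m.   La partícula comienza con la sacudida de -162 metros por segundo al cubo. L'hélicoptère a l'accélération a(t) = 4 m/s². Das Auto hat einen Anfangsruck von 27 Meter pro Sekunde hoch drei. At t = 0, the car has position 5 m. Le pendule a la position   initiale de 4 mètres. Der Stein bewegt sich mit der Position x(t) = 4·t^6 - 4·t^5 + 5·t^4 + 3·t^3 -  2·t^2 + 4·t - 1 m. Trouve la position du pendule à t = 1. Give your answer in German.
Wir müssen unsere Gleichung für die Beschleunigung a(t) = 4 2-mal integrieren. Mit ∫a(t)dt und Anwendung von v(0) = 0, finden wir v(t) = 4·t. Das Integral von der Geschwindigkeit ist die Position. Mit x(0) = 4 erhalten wir x(t) = 2·t^2 + 4. Mit x(t) = 2·t^2 + 4 und Einsetzen von t = 1, finden wir x = 6.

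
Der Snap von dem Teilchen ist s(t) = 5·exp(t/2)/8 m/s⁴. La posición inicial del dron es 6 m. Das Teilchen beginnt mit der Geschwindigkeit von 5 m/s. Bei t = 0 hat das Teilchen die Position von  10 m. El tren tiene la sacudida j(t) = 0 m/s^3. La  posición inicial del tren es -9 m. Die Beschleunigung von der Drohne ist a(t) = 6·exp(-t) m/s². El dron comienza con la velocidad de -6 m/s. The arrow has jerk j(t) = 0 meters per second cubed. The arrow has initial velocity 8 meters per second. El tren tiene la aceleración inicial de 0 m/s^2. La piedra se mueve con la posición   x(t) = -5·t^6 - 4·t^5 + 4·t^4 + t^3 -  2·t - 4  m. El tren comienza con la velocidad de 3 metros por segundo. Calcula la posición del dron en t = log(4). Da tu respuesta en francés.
Nous devons trouver l'intégrale de notre équation de l'accélération a(t) = 6·exp(-t) 2 fois. En intégrant l'accélération et en utilisant la condition initiale v(0) = -6, nous obtenons v(t) = -6·exp(-t). En intégrant la vitesse et en utilisant la condition initiale x(0) = 6, nous obtenons x(t) = 6·exp(-t). En utilisant x(t) = 6·exp(-t) et en substituant t = log(4), nous trouvons x = 3/2.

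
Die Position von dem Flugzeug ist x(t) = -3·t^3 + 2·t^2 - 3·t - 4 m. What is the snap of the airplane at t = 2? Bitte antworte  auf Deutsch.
Ausgehend von der Position x(t) = -3·t^3 + 2·t^2 - 3·t - 4, nehmen wir 4 Ableitungen. Durch Ableiten von der Position erhalten wir die Geschwindigkeit: v(t) = -9·t^2 + 4·t - 3. Mit d/dt von v(t) finden wir a(t) = 4 - 18·t. Die Ableitung von der Beschleunigung ergibt den Ruck: j(t) = -18. Die Ableitung von dem Ruck ergibt den Snap: s(t) = 0. Mit s(t) = 0 und Einsetzen von t = 2, finden wir s = 0.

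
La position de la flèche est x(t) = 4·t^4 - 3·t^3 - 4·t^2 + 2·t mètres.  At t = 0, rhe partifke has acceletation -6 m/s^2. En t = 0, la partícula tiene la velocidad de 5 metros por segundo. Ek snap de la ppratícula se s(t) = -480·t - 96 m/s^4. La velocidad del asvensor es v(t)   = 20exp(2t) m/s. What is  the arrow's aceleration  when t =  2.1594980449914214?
To solve this, we need to take 2 derivatives of our position equation x(t) = 4·t^4 - 3·t^3 - 4·t^2 + 2·t. Differentiating position, we get velocity: v(t) = 16·t^3 - 9·t^2 - 8·t + 2. Taking d/dt of v(t), we find a(t) = 48·t^2 - 18·t - 8. From the given acceleration equation a(t) = 48·t^2 - 18·t - 8, we substitute t = 2.1594980449914214 to get a = 176.973761893599.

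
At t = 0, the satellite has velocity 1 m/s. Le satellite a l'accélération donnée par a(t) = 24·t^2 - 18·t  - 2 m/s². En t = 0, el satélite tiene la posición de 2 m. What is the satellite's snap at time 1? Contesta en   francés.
Nous devons dériver notre équation de l'accélération a(t) = 24·t^2 - 18·t - 2 2 fois. En dérivant l'accélération, nous obtenons le jerk: j(t) = 48·t - 18. La dérivée du jerk donne le snap: s(t) = 48. En utilisant s(t) = 48 et en substituant t = 1, nous trouvons s = 48.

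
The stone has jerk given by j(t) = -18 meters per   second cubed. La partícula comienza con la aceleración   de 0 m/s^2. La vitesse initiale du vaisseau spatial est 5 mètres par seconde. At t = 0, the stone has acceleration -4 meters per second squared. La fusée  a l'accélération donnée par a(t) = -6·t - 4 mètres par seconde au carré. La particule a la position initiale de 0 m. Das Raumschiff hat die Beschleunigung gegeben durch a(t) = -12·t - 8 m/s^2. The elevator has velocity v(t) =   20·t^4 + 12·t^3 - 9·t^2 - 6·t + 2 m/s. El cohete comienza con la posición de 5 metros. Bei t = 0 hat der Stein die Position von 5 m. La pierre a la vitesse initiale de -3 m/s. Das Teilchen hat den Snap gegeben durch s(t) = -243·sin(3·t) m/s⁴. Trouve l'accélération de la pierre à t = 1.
Pour résoudre ceci, nous devons prendre 1 intégrale de notre équation du jerk j(t) = -18. En intégrant le jerk et en utilisant la condition initiale a(0) = -4, nous obtenons a(t) = -18·t - 4. Nous avons l'accélération a(t) = -18·t - 4. En substituant t = 1: a(1) = -22.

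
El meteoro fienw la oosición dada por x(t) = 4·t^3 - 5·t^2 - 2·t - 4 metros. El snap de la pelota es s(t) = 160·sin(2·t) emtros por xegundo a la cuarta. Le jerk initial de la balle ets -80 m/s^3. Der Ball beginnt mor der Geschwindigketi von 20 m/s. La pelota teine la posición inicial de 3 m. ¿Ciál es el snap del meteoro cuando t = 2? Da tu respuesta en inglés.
We must differentiate our position equation x(t) = 4·t^3 - 5·t^2 - 2·t - 4 4 times. Taking d/dt of x(t), we find v(t) = 12·t^2 - 10·t - 2. Taking d/dt of v(t), we find a(t) = 24·t - 10. Differentiating acceleration, we get jerk: j(t) = 24. Taking d/dt of j(t), we find s(t) = 0. Using s(t) = 0 and substituting t = 2, we find s = 0.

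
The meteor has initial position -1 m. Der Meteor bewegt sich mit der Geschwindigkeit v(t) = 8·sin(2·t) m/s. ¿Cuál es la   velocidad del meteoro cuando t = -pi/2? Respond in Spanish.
Usando v(t) = 8·sin(2·t) y sustituyendo t = -pi/2, encontramos v = 0.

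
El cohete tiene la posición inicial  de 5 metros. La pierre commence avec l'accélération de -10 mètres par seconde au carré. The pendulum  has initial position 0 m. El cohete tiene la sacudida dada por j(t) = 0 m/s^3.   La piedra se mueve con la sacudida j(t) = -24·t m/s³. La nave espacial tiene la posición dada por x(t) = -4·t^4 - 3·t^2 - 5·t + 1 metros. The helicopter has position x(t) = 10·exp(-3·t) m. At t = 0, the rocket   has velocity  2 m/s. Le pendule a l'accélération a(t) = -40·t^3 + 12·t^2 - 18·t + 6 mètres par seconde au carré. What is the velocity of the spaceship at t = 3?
To solve this, we need to take 1 derivative of our position equation x(t) = -4·t^4 - 3·t^2 - 5·t + 1. The derivative of position gives velocity: v(t) = -16·t^3 - 6·t - 5. Using v(t) = -16·t^3 - 6·t - 5 and substituting t = 3, we find v = -455.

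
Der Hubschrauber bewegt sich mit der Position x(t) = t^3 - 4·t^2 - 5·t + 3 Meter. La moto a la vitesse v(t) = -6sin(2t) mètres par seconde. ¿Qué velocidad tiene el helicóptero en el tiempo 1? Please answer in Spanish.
Partiendo de la posición x(t) = t^3 - 4·t^2 - 5·t + 3, tomamos 1 derivada. La derivada de la posición da la velocidad: v(t) = 3·t^2 - 8·t - 5. De la ecuación de la velocidad v(t) = 3·t^2 - 8·t - 5, sustituimos t = 1 para obtener v = -10.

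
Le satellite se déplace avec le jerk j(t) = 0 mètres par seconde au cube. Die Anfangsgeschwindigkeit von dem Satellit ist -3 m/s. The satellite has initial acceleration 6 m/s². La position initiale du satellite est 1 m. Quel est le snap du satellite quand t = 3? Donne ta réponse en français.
Pour résoudre ceci, nous devons prendre 1 dérivée de notre équation du jerk j(t) = 0. En prenant d/dt de j(t), nous trouvons s(t) = 0. De l'équation du snap s(t) = 0, nous substituons t = 3 pour obtenir s = 0.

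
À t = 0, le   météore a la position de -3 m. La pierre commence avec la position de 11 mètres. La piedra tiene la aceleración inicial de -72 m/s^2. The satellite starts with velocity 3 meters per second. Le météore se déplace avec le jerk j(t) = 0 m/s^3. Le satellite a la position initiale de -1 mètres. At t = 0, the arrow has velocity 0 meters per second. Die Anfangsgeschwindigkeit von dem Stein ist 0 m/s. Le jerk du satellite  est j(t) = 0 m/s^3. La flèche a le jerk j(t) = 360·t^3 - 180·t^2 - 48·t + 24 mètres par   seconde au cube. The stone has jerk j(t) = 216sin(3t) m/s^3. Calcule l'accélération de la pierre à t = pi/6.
Pour résoudre ceci, nous devons prendre 1 primitive de notre équation du jerk j(t) = 216·sin(3·t). La primitive du jerk est l'accélération. En utilisant a(0) = -72, nous obtenons a(t) = -72·cos(3·t). De l'équation de l'accélération a(t) = -72·cos(3·t), nous substituons t = pi/6 pour obtenir a = 0.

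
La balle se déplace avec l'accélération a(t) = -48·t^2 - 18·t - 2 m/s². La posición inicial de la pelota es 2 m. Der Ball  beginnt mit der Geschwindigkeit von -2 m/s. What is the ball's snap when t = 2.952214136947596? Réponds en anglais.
We must differentiate our acceleration equation a(t) = -48·t^2 - 18·t - 2 2 times. The derivative of acceleration gives jerk: j(t) = -96·t - 18. Differentiating jerk, we get snap: s(t) = -96. Using s(t) = -96 and substituting t = 2.952214136947596, we find s = -96.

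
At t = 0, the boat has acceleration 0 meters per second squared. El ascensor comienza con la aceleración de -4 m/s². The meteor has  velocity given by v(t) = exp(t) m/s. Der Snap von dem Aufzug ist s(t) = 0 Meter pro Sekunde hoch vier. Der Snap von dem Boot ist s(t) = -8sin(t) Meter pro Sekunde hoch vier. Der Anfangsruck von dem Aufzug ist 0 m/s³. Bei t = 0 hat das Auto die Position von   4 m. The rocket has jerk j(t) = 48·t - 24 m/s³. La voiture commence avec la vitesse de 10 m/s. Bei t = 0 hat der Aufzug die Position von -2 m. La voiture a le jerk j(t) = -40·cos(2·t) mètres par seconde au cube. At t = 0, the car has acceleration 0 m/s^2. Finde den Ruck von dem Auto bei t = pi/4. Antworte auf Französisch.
De l'équation du jerk j(t) = -40·cos(2·t), nous substituons t = pi/4 pour obtenir j = 0.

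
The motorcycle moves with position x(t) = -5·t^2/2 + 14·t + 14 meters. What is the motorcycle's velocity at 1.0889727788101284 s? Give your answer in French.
Pour résoudre ceci, nous devons prendre 1 dérivée de notre équation de la position x(t) = -5·t^2/2 + 14·t + 14. En prenant d/dt de x(t), nous trouvons v(t) = 14 - 5·t. En utilisant v(t) = 14 - 5·t et en substituant t = 1.0889727788101284, nous trouvons v = 8.55513610594936.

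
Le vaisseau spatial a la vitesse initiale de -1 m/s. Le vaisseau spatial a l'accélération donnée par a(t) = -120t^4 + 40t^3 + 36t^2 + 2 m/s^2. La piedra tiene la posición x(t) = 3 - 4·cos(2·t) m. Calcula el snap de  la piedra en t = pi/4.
Para resolver esto, necesitamos tomar 4 derivadas de nuestra ecuación de la posición x(t) = 3 - 4·cos(2·t). Tomando d/dt de x(t), encontramos v(t) = 8·sin(2·t). Tomando d/dt de v(t), encontramos a(t) = 16·cos(2·t). La derivada de la aceleración da la sacudida: j(t) = -32·sin(2·t). La derivada de la sacudida da el snap: s(t) = -64·cos(2·t). Tenemos el snap s(t) = -64·cos(2·t). Sustituyendo t = pi/4: s(pi/4) = 0.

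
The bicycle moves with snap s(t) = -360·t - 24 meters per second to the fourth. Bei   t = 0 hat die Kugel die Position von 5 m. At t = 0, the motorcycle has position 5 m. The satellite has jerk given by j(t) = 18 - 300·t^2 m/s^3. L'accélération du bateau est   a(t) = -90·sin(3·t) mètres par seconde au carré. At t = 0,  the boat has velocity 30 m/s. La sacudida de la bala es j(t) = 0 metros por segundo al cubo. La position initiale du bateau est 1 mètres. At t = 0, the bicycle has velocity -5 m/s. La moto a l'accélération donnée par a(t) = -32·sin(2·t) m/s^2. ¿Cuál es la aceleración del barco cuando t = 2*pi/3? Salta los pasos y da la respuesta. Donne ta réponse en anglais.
a(2*pi/3) = 0.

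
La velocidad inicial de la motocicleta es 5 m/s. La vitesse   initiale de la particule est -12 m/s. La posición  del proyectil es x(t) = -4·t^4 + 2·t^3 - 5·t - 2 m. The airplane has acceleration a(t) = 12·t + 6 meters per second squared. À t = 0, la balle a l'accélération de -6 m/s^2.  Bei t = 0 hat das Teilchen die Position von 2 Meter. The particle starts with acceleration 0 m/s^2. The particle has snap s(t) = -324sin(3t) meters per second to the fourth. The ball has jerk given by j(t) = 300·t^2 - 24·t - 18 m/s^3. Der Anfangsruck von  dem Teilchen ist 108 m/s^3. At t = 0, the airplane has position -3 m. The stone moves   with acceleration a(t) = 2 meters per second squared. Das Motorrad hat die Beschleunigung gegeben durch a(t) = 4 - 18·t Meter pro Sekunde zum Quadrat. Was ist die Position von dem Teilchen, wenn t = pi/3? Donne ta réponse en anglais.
We must find the integral of our snap equation s(t) = -324·sin(3·t) 4 times. The integral of snap, with j(0) = 108, gives jerk: j(t) = 108·cos(3·t). Taking ∫j(t)dt and applying a(0) = 0, we find a(t) = 36·sin(3·t). Taking ∫a(t)dt and applying v(0) = -12, we find v(t) = -12·cos(3·t). Finding the antiderivative of v(t) and using x(0) = 2: x(t) = 2 - 4·sin(3·t). We have position x(t) = 2 - 4·sin(3·t). Substituting t = pi/3: x(pi/3) = 2.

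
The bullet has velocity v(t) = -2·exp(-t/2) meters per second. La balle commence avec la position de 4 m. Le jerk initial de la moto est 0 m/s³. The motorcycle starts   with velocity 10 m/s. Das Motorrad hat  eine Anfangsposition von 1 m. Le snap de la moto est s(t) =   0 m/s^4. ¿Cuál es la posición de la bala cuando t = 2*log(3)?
Partiendo de la velocidad v(t) = -2·exp(-t/2), tomamos 1 integral. Integrando la velocidad y usando la condición inicial x(0) = 4, obtenemos x(t) = 4·exp(-t/2). Usando x(t) = 4·exp(-t/2) y sustituyendo t = 2*log(3), encontramos x = 4/3.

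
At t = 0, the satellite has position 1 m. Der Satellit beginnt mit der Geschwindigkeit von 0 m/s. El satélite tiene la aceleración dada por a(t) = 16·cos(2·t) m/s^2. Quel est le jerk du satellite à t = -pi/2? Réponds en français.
En partant de l'accélération a(t) = 16·cos(2·t), nous prenons 1 dérivée. En prenant d/dt de a(t), nous trouvons j(t) = -32·sin(2·t). Nous avons le jerk j(t) = -32·sin(2·t). En substituant t = -pi/2: j(-pi/2) = 0.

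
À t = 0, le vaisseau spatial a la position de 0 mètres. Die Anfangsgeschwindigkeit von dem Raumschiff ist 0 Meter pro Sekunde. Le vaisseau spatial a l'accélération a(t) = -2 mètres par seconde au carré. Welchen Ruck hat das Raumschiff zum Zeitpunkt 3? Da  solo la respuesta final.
Die Antwort ist 0.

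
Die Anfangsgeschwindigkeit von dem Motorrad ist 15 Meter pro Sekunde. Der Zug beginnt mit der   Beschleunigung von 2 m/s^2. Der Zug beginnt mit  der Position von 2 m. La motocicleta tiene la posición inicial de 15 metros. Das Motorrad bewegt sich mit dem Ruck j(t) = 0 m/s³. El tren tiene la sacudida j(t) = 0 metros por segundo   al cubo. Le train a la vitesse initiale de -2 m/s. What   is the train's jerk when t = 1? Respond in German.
Mit j(t) = 0 und Einsetzen von t = 1, finden wir j = 0.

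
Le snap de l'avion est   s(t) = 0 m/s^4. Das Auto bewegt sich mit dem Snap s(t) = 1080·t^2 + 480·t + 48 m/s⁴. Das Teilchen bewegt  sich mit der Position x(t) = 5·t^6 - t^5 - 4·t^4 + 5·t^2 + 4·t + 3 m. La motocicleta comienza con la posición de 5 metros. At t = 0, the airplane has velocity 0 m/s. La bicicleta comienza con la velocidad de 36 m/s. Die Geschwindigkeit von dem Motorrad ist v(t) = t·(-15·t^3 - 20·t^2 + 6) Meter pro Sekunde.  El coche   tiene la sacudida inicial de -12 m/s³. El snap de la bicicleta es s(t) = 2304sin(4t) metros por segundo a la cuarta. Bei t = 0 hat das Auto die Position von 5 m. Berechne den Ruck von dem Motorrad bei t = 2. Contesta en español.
Debemos derivar nuestra ecuación de la velocidad v(t) = t·(-15·t^3 - 20·t^2 + 6) 2 veces. Tomando d/dt de v(t), encontramos a(t) = -15·t^3 - 20·t^2 + t·(-45·t^2 - 40·t) + 6. Derivando la aceleración, obtenemos la sacudida: j(t) = -90·t^2 + t·(-90·t - 40) - 80·t. Usando j(t) = -90·t^2 + t·(-90·t - 40) - 80·t y sustituyendo t = 2, encontramos j = -960.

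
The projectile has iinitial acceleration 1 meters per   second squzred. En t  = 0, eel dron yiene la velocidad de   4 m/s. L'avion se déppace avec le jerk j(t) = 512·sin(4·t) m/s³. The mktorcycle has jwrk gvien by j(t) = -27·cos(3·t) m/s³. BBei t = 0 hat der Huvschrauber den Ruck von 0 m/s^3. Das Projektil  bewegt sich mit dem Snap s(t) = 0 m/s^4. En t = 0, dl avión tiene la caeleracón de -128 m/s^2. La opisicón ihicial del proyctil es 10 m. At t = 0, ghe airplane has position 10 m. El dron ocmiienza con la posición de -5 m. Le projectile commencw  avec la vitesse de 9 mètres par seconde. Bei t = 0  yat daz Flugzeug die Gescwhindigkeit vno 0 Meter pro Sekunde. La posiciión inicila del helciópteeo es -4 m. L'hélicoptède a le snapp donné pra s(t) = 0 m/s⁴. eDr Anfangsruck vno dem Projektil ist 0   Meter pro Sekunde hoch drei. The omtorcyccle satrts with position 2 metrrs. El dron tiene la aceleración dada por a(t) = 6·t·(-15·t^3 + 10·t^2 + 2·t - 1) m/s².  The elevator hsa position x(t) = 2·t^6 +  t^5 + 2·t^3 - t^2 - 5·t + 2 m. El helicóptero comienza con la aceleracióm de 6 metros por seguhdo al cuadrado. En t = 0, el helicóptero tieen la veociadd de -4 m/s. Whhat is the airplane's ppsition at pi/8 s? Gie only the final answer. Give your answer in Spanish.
En t = pi/8, x = 2.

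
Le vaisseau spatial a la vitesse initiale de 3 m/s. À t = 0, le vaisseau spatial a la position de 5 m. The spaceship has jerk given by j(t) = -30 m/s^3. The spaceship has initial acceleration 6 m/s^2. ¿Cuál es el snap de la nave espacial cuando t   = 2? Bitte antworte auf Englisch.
Starting from jerk j(t) = -30, we take 1 derivative. The derivative of jerk gives snap: s(t) = 0. We have snap s(t) = 0. Substituting t = 2: s(2) = 0.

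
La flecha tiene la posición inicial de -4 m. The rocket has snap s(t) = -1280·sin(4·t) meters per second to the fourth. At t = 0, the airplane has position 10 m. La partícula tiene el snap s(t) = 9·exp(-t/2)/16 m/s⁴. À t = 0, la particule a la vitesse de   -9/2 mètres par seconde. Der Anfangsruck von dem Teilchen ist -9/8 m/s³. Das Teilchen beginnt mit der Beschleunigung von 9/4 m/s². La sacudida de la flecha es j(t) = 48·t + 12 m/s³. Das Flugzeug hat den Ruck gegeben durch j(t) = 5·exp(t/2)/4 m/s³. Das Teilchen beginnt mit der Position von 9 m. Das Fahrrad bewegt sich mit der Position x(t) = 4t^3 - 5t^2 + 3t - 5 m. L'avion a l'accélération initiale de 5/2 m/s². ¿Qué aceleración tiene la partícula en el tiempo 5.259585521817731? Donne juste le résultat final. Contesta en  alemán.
Die Beschleunigung bei t = 5.259585521817731 ist a = 0.162210152838807.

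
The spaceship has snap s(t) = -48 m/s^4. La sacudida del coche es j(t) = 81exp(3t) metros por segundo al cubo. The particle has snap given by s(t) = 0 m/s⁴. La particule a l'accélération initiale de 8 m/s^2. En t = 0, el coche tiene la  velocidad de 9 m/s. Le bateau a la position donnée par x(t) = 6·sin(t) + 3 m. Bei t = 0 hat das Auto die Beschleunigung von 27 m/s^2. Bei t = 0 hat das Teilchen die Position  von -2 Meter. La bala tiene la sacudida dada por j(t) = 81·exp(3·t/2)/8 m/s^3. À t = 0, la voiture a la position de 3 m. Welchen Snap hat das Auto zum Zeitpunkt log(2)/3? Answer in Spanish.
Debemos derivar nuestra ecuación de la sacudida j(t) = 81·exp(3·t) 1 vez. La derivada de la sacudida da el snap: s(t) = 243·exp(3·t). Usando s(t) = 243·exp(3·t) y sustituyendo t = log(2)/3, encontramos s = 486.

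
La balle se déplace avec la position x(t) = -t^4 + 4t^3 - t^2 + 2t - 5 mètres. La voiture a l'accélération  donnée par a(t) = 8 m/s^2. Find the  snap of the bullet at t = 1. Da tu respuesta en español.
Para resolver esto, necesitamos tomar 4 derivadas de nuestra ecuación de la posición x(t) = -t^4 + 4·t^3 - t^2 + 2·t - 5. La derivada de la posición da la velocidad: v(t) = -4·t^3 + 12·t^2 - 2·t + 2. Derivando la velocidad, obtenemos la aceleración: a(t) = -12·t^2 + 24·t - 2. La derivada de la aceleración da la sacudida: j(t) = 24 - 24·t. Derivando la sacudida, obtenemos el snap: s(t) = -24. De la ecuación del snap s(t) = -24, sustituimos t = 1 para obtener s = -24.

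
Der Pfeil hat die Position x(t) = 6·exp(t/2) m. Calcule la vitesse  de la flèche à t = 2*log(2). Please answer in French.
Nous devons dériver notre équation de la position x(t) = 6·exp(t/2) 1 fois. En dérivant la position, nous obtenons la vitesse: v(t) = 3·exp(t/2). Nous avons la vitesse v(t) = 3·exp(t/2). En substituant t = 2*log(2): v(2*log(2)) = 6.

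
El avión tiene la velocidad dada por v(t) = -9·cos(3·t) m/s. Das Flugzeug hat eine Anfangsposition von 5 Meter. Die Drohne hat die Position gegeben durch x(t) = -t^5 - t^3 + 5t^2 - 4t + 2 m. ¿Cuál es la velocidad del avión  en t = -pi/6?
Tenemos la velocidad v(t) = -9·cos(3·t). Sustituyendo t = -pi/6: v(-pi/6) = 0.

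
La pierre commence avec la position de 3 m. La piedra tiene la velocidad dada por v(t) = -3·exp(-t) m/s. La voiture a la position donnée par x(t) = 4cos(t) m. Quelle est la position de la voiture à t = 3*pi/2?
De l'équation de la position x(t) = 4·cos(t), nous substituons t = 3*pi/2 pour obtenir x = 0.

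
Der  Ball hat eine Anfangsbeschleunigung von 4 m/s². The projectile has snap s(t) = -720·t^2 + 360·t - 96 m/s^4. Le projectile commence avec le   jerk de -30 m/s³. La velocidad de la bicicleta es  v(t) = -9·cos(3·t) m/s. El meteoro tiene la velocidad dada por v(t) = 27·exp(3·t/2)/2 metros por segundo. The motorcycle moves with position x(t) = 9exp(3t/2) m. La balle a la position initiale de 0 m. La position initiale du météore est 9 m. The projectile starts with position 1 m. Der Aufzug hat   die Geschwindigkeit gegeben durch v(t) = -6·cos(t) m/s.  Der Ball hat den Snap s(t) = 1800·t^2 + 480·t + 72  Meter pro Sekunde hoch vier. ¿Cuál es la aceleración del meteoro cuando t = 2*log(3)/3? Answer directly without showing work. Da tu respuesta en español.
En t = 2*log(3)/3, a = 243/4.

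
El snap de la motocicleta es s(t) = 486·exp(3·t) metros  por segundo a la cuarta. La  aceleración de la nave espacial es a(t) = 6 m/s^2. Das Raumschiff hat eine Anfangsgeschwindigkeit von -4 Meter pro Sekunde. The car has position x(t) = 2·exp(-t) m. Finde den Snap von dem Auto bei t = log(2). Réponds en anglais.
To solve this, we need to take 4 derivatives of our position equation x(t) = 2·exp(-t). The derivative of position gives velocity: v(t) = -2·exp(-t). Taking d/dt of v(t), we find a(t) = 2·exp(-t). The derivative of acceleration gives jerk: j(t) = -2·exp(-t). The derivative of jerk gives snap: s(t) = 2·exp(-t). From the given snap equation s(t) = 2·exp(-t), we substitute t = log(2) to get s = 1.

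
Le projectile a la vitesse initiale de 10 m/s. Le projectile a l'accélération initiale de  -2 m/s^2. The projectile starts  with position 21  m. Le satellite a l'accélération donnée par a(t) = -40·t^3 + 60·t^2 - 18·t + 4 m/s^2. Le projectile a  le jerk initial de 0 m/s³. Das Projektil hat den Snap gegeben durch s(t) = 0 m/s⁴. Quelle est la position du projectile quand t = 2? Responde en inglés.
We must find the antiderivative of our snap equation s(t) = 0 4 times. The integral of snap is jerk. Using j(0) = 0, we get j(t) = 0. Finding the integral of j(t) and using a(0) = -2: a(t) = -2. Integrating acceleration and using the initial condition v(0) = 10, we get v(t) = 10 - 2·t. The integral of velocity, with x(0) = 21, gives position: x(t) = -t^2 + 10·t + 21. From the given position equation x(t) = -t^2 + 10·t + 21, we substitute t = 2 to get x = 37.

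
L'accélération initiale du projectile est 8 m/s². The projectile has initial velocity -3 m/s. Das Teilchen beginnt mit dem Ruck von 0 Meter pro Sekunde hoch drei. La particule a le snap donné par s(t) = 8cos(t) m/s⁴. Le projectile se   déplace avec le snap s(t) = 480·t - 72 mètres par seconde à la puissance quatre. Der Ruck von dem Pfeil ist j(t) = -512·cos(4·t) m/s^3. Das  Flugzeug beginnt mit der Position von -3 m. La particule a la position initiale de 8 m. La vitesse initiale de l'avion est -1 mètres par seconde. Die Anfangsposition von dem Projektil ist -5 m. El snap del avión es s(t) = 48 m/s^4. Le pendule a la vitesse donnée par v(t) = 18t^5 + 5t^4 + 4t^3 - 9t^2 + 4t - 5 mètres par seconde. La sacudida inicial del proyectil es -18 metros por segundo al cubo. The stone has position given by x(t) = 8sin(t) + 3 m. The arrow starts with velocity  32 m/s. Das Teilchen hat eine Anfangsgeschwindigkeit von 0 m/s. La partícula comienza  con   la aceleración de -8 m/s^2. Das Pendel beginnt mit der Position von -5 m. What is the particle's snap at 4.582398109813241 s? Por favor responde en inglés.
We have snap s(t) = 8·cos(t). Substituting t = 4.582398109813241: s(4.582398109813241) = -1.03700072176664.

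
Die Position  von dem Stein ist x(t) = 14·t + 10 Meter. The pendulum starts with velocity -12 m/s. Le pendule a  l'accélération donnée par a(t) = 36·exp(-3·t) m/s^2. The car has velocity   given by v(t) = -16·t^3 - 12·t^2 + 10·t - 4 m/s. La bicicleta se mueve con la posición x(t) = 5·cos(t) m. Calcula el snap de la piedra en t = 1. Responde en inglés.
Starting from position x(t) = 14·t + 10, we take 4 derivatives. Taking d/dt of x(t), we find v(t) = 14. Taking d/dt of v(t), we find a(t) = 0. Taking d/dt of a(t), we find j(t) = 0. The derivative of jerk gives snap: s(t) = 0. Using s(t) = 0 and substituting t = 1, we find s = 0.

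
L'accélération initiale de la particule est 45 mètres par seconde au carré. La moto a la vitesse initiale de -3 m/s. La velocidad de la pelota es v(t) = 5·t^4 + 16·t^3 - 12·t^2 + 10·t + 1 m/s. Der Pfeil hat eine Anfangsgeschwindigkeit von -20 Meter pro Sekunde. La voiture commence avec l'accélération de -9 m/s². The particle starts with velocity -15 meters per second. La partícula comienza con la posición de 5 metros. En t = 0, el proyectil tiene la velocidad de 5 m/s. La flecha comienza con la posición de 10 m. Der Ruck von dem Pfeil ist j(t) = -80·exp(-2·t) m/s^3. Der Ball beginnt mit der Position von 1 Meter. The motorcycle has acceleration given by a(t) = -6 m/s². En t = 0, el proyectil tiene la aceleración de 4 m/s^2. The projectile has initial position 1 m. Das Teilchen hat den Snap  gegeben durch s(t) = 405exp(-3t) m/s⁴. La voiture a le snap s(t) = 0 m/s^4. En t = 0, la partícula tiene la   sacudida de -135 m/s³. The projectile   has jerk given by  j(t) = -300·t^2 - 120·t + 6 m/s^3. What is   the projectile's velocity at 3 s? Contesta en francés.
Nous devons trouver l'intégrale de notre équation du jerk j(t) = -300·t^2 - 120·t + 6 2 fois. La primitive du jerk, avec a(0) = 4, donne l'accélération: a(t) = -100·t^3 - 60·t^2 + 6·t + 4. La primitive de l'accélération est la vitesse. En utilisant v(0) = 5, nous obtenons v(t) = -25·t^4 - 20·t^3 + 3·t^2 + 4·t + 5. En utilisant v(t) = -25·t^4 - 20·t^3 + 3·t^2 + 4·t + 5 et en substituant t = 3, nous trouvons v = -2521.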